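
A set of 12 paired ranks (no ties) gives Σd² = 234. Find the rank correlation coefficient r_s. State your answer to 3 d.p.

ρ = 1 − 6Σd² / [n(n²−1)] = 1 − 6×234 / (12×143)
  = 1 − 1404/1716 = 1 − 0.8182 ≈ 0.182

0.182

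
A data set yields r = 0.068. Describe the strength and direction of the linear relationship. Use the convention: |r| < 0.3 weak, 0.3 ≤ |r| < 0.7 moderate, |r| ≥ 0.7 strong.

r = 0.068 > 0 so the relationship is positive.
|r| = 0.068, which falls in the weak range.

weak positive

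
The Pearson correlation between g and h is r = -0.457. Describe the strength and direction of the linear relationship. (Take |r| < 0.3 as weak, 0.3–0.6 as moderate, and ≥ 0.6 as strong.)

moderate negative

r = -0.457 < 0 so the relationship is negative.
|r| = 0.457, which falls in the moderate range.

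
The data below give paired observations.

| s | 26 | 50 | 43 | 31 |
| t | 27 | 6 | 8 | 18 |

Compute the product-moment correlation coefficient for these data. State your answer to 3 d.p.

n = 4, Σs = 150, Σt = 59, Σs² = 5986, Σt² = 1153, Σst = 1904
nΣst − ΣsΣt = 7616 − 8850 = -1234
nΣs² − (Σs)² = 23944 − 22500 = 1444; nΣt² − (Σt)² = 4612 − 3481 = 1131
r = -1234 / √(1444 × 1131) = -1234 / 1277.9531 ≈ -0.966

-0.966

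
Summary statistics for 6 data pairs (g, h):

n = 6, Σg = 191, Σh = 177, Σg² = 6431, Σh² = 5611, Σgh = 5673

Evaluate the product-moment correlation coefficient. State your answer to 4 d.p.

r = (nΣgh − ΣgΣh) / √[(nΣg² − (Σg)²)(nΣh² − (Σh)²)]
Numerator: 6×5673 − 191×177 = 231
Denominator: √[(38586 − 36481)(33666 − 31329)] = √[2105 × 2337] = 2217.9687
r = 231 / 2217.9687 ≈ 0.1041

0.1041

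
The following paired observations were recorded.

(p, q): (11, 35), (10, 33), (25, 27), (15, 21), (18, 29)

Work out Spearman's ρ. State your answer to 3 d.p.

Rank p: 2, 1, 5, 3, 4
Rank q: 5, 4, 2, 1, 3
d = rank(p) − rank(q): -3, -3, 3, 2, 1; Σd² = 32
ρ = 1 − 6Σd² / [n(n²−1)] = 1 − 6×32 / (5×24) = 1 − 192/120 ≈ -0.600

-0.600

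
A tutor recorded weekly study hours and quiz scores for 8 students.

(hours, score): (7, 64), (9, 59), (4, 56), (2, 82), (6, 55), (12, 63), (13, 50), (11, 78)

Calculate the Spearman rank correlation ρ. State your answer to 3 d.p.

-0.310

Rank hours: 4, 5, 2, 1, 3, 7, 8, 6
Rank score: 6, 4, 3, 8, 2, 5, 1, 7
d = rank(hours) − rank(score): -2, 1, -1, -7, 1, 2, 7, -1; Σd² = 110
ρ = 1 − 6Σd² / [n(n²−1)] = 1 − 6×110 / (8×63) = 1 − 660/504 ≈ -0.310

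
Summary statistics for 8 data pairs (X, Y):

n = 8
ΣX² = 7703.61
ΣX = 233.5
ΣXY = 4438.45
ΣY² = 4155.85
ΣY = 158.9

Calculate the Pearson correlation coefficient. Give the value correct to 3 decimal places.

-0.212

r = (nΣXY − ΣXΣY) / √[(nΣX² − (ΣX)²)(nΣY² − (ΣY)²)]
Numerator: 8×4438.45 − 233.5×158.9 = -1595.55
Denominator: √[(61628.88 − 54522.25)(33246.8 − 25249.21)] = √[7106.63 × 7997.59] = 7538.9597
r = -1595.55 / 7538.9597 ≈ -0.212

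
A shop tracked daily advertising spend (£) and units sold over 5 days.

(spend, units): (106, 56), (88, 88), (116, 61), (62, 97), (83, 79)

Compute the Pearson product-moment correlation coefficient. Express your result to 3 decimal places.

-0.917

n = 5, Σx = 455, Σy = 381, Σx² = 43169, Σy² = 30251, Σxy = 33327
nΣxy − ΣxΣy = 166635 − 173355 = -6720
nΣx² − (Σx)² = 215845 − 207025 = 8820; nΣy² − (Σy)² = 151255 − 145161 = 6094
r = -6720 / √(8820 × 6094) = -6720 / 7331.3764 ≈ -0.917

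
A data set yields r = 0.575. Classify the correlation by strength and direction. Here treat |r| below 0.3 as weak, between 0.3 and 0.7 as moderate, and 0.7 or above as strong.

moderate positive

r = 0.575 > 0 so the relationship is positive.
|r| = 0.575, which falls in the moderate range.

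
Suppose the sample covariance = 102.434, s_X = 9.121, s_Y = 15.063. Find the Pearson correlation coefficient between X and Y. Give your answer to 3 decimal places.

0.746

r = Cov(X,Y) / (s_X · s_Y) = 102.434 / (9.121 × 15.063)
  = 102.434 / 137.3896 ≈ 0.746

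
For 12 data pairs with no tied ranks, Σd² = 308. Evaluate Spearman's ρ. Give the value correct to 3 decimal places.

ρ = 1 − 6Σd² / [n(n²−1)] = 1 − 6×308 / (12×143)
  = 1 − 1848/1716 = 1 − 1.0769 ≈ -0.077

-0.077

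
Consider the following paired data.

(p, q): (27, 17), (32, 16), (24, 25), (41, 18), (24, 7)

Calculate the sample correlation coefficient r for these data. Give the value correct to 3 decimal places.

0.110

n = 5, Σp = 148, Σq = 83, Σp² = 4586, Σq² = 1543, Σpq = 2477
nΣpq − ΣpΣq = 12385 − 12284 = 101
nΣp² − (Σp)² = 22930 − 21904 = 1026; nΣq² − (Σq)² = 7715 − 6889 = 826
r = 101 / √(1026 × 826) = 101 / 920.5846 ≈ 0.110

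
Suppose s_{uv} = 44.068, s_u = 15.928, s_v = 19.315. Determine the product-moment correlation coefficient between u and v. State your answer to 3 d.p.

r = Cov(u,v) / (s_u · s_v) = 44.068 / (15.928 × 19.315)
  = 44.068 / 307.6493 ≈ 0.143

0.143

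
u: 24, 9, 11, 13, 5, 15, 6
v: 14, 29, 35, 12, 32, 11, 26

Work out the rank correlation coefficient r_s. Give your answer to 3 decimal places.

-0.643

Rank u: 7, 3, 4, 5, 1, 6, 2
Rank v: 3, 5, 7, 2, 6, 1, 4
d = rank(u) − rank(v): 4, -2, -3, 3, -5, 5, -2; Σd² = 92
ρ = 1 − 6Σd² / [n(n²−1)] = 1 − 6×92 / (7×48) = 1 − 552/336 ≈ -0.643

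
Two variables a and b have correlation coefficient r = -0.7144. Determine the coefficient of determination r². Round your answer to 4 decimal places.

r² = (-0.7144)² = 0.5104

0.5104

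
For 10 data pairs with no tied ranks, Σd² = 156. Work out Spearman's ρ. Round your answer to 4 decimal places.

0.0545

ρ = 1 − 6Σd² / [n(n²−1)] = 1 − 6×156 / (10×99)
  = 1 − 936/990 = 1 − 0.94545 ≈ 0.0545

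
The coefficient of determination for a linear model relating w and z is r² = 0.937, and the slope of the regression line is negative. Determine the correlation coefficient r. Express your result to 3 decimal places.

|r| = √0.937 = 0.968
The association is negative, so r = −0.968.

-0.968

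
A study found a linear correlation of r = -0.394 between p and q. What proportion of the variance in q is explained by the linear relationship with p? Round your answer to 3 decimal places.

0.155

r² = (-0.394)² = 0.155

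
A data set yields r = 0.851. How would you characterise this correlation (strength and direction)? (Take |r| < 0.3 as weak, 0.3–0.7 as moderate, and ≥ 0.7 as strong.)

strong positive

r = 0.851 > 0 so the relationship is positive.
|r| = 0.851, which falls in the strong range.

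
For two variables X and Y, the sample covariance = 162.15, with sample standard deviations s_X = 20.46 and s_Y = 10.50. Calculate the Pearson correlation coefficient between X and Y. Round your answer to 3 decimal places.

r = Cov(X,Y) / (s_X · s_Y) = 162.15 / (20.46 × 10.50)
  = 162.15 / 214.8300 ≈ 0.755

0.755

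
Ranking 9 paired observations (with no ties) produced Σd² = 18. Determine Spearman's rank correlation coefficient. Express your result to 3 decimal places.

0.850

ρ = 1 − 6Σd² / [n(n²−1)] = 1 − 6×18 / (9×80)
  = 1 − 108/720 = 1 − 0.1500 ≈ 0.850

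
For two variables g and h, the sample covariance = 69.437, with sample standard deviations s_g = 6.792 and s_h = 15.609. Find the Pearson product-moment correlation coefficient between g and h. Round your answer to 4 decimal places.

r = Cov(g,h) / (s_g · s_h) = 69.437 / (6.792 × 15.609)
  = 69.437 / 106.0163 ≈ 0.6550

0.6550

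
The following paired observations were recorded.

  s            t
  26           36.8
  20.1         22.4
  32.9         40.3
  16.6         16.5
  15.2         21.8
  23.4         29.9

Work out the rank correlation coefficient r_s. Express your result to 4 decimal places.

Rank s: 5, 3, 6, 2, 1, 4
Rank t: 5, 3, 6, 1, 2, 4
d = rank(s) − rank(t): 0, 0, 0, 1, -1, 0; Σd² = 2
ρ = 1 − 6Σd² / [n(n²−1)] = 1 − 6×2 / (6×35) = 1 − 12/210 ≈ 0.9429

0.9429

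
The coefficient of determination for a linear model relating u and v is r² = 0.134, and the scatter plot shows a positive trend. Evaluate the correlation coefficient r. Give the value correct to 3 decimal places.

0.366

|r| = √0.134 = 0.366
The association is positive, so r = 0.366.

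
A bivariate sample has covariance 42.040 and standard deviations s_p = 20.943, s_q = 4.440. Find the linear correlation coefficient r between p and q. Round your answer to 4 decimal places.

0.4521

r = Cov(p,q) / (s_p · s_q) = 42.040 / (20.943 × 4.440)
  = 42.040 / 92.9869 ≈ 0.4521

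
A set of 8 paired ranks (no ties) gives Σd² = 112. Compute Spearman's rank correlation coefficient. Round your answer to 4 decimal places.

ρ = 1 − 6Σd² / [n(n²−1)] = 1 − 6×112 / (8×63)
  = 1 − 672/504 = 1 − 1.33333 ≈ -0.3333

-0.3333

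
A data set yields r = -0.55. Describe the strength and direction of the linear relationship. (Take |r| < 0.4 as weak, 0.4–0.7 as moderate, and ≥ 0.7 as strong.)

moderate negative

r = -0.55 < 0 so the relationship is negative.
|r| = 0.55, which falls in the moderate range.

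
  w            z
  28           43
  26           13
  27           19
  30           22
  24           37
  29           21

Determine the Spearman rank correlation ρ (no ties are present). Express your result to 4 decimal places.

0.1429

Rank w: 4, 2, 3, 6, 1, 5
Rank z: 6, 1, 2, 4, 5, 3
d = rank(w) − rank(z): -2, 1, 1, 2, -4, 2; Σd² = 30
ρ = 1 − 6Σd² / [n(n²−1)] = 1 − 6×30 / (6×35) = 1 − 180/210 ≈ 0.1429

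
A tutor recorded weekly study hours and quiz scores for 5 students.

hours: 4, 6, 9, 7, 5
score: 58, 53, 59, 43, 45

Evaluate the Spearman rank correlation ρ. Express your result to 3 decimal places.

Rank hours: 1, 3, 5, 4, 2
Rank score: 4, 3, 5, 1, 2
d = rank(hours) − rank(score): -3, 0, 0, 3, 0; Σd² = 18
ρ = 1 − 6Σd² / [n(n²−1)] = 1 − 6×18 / (5×24) = 1 − 108/120 ≈ 0.100

0.100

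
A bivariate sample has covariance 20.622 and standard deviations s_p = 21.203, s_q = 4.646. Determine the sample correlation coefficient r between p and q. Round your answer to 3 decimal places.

0.209

r = Cov(p,q) / (s_p · s_q) = 20.622 / (21.203 × 4.646)
  = 20.622 / 98.5091 ≈ 0.209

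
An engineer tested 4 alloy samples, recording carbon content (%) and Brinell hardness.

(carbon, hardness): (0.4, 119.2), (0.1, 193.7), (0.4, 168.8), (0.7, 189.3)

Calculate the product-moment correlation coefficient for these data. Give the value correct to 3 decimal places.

-0.053

n = 4, Σx = 1.6, Σy = 671, Σx² = 0.82, Σy² = 116056.26, Σxy = 267.08
nΣxy − ΣxΣy = 1068.32 − 1073.6 = -5.28
nΣx² − (Σx)² = 3.28 − 2.56 = 0.72; nΣy² − (Σy)² = 464225.04 − 450241 = 13984.04
r = -5.28 / √(0.72 × 13984.04) = -5.28 / 100.3420 ≈ -0.053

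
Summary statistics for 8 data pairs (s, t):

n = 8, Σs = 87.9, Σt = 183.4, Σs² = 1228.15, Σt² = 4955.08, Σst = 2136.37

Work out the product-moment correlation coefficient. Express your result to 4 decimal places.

r = (nΣst − ΣsΣt) / √[(nΣs² − (Σs)²)(nΣt² − (Σt)²)]
Numerator: 8×2136.37 − 87.9×183.4 = 970.1
Denominator: √[(9825.2 − 7726.41)(39640.64 − 33635.56)] = √[2098.79 × 6005.08] = 3550.1270
r = 970.1 / 3550.1270 ≈ 0.2733

0.2733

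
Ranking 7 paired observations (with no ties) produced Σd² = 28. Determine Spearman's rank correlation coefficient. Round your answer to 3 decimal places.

0.500

ρ = 1 − 6Σd² / [n(n²−1)] = 1 − 6×28 / (7×48)
  = 1 − 168/336 = 1 − 0.5000 ≈ 0.500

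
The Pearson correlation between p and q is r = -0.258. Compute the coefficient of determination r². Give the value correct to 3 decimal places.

r² = (-0.258)² = 0.067

0.067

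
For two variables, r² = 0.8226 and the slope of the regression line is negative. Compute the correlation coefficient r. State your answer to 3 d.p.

|r| = √0.8226 = 0.907
The association is negative, so r = −0.907.

-0.907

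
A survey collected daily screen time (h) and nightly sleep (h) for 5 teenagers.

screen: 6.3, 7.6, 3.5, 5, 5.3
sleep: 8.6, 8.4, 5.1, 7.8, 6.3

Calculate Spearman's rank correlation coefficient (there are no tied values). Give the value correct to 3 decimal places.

Rank screen: 4, 5, 1, 2, 3
Rank sleep: 5, 4, 1, 3, 2
d = rank(screen) − rank(sleep): -1, 1, 0, -1, 1; Σd² = 4
ρ = 1 − 6Σd² / [n(n²−1)] = 1 − 6×4 / (5×24) = 1 − 24/120 ≈ 0.800

0.800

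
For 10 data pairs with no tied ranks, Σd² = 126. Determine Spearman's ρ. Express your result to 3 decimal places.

0.236

ρ = 1 − 6Σd² / [n(n²−1)] = 1 − 6×126 / (10×99)
  = 1 − 756/990 = 1 − 0.7636 ≈ 0.236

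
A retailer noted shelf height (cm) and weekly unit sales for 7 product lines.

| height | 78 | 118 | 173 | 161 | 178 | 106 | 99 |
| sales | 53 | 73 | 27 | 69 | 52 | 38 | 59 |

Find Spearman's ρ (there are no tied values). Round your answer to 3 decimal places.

Rank height: 1, 4, 6, 5, 7, 3, 2
Rank sales: 4, 7, 1, 6, 3, 2, 5
d = rank(height) − rank(sales): -3, -3, 5, -1, 4, 1, -3; Σd² = 70
ρ = 1 − 6Σd² / [n(n²−1)] = 1 − 6×70 / (7×48) = 1 − 420/336 ≈ -0.250

-0.250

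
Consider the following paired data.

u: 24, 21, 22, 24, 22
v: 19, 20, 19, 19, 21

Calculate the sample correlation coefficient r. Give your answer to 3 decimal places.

-0.583

n = 5, Σu = 113, Σv = 98, Σu² = 2561, Σv² = 1924, Σuv = 2212
nΣuv − ΣuΣv = 11060 − 11074 = -14
nΣu² − (Σu)² = 12805 − 12769 = 36; nΣv² − (Σv)² = 9620 − 9604 = 16
r = -14 / √(36 × 16) = -14 / 24.0000 ≈ -0.583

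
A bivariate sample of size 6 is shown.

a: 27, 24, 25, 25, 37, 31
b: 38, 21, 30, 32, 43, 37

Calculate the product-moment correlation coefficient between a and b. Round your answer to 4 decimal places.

n = 6, Σa = 169, Σb = 201, Σa² = 4885, Σb² = 7027, Σab = 5818
nΣab − ΣaΣb = 34908 − 33969 = 939
nΣa² − (Σa)² = 29310 − 28561 = 749; nΣb² − (Σb)² = 42162 − 40401 = 1761
r = 939 / √(749 × 1761) = 939 / 1148.4725 ≈ 0.8176

0.8176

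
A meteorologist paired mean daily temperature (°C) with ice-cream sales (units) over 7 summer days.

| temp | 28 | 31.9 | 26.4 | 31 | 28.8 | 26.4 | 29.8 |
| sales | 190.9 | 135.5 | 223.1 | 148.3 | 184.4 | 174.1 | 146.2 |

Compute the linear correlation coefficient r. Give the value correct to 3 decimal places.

n = 7, Σx = 202.3, Σy = 1202.5, Σx² = 5874.01, Σy² = 212258.17, Σxy = 34418.51
nΣxy − ΣxΣy = 240929.57 − 243265.75 = -2336.18
nΣx² − (Σx)² = 41118.07 − 40925.29 = 192.78; nΣy² − (Σy)² = 1485807.19 − 1446006.25 = 39800.94
r = -2336.18 / √(192.78 × 39800.94) = -2336.18 / 2769.9865 ≈ -0.843

-0.843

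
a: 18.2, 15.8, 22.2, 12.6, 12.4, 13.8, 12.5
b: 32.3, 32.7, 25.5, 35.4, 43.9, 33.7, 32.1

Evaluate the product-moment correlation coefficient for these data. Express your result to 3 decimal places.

n = 7, Σa = 107.5, Σb = 235.6, Σa² = 1732.93, Σb² = 8109.3, Σab = 3527.33
nΣab − ΣaΣb = 24691.31 − 25327 = -635.69
nΣa² − (Σa)² = 12130.51 − 11556.25 = 574.26; nΣb² − (Σb)² = 56765.1 − 55507.36 = 1257.74
r = -635.69 / √(574.26 × 1257.74) = -635.69 / 849.8646 ≈ -0.748

-0.748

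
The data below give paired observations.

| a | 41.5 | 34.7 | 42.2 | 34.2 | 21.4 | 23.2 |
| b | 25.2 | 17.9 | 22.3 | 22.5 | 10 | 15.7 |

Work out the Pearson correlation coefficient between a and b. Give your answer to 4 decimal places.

0.9023

n = 6, Σa = 197.2, Σb = 113.6, Σa² = 6873.02, Σb² = 2305.48, Σab = 3955.73
nΣab − ΣaΣb = 23734.38 − 22401.92 = 1332.46
nΣa² − (Σa)² = 41238.12 − 38887.84 = 2350.28; nΣb² − (Σb)² = 13832.88 − 12904.96 = 927.92
r = 1332.46 / √(2350.28 × 927.92) = 1332.46 / 1476.7775 ≈ 0.9023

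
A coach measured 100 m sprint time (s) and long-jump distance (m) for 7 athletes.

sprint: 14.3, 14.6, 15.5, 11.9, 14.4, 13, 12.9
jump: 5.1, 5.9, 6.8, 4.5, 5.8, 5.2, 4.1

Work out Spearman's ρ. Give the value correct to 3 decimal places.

0.929

Rank sprint: 4, 6, 7, 1, 5, 3, 2
Rank jump: 3, 6, 7, 2, 5, 4, 1
d = rank(sprint) − rank(jump): 1, 0, 0, -1, 0, -1, 1; Σd² = 4
ρ = 1 − 6Σd² / [n(n²−1)] = 1 − 6×4 / (7×48) = 1 − 24/336 ≈ 0.929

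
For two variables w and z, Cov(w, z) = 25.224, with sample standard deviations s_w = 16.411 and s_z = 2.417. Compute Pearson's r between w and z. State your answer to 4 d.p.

r = Cov(w,z) / (s_w · s_z) = 25.224 / (16.411 × 2.417)
  = 25.224 / 39.6654 ≈ 0.6359

0.6359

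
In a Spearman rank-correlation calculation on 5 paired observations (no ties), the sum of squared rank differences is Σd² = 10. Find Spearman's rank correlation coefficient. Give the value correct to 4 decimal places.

ρ = 1 − 6Σd² / [n(n²−1)] = 1 − 6×10 / (5×24)
  = 1 − 60/120 = 1 − 0.50000 ≈ 0.5000

0.5000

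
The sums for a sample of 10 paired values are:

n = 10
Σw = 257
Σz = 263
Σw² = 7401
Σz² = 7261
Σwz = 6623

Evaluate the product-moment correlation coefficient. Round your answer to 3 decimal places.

r = (nΣwz − ΣwΣz) / √[(nΣw² − (Σw)²)(nΣz² − (Σz)²)]
Numerator: 10×6623 − 257×263 = -1361
Denominator: √[(74010 − 66049)(72610 − 69169)] = √[7961 × 3441] = 5233.9088
r = -1361 / 5233.9088 ≈ -0.260

-0.260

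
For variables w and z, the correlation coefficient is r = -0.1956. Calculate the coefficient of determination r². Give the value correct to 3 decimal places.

r² = (-0.1956)² = 0.038

0.038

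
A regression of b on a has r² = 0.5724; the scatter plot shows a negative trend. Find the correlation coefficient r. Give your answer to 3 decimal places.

|r| = √0.5724 = 0.757
The association is negative, so r = −0.757.

-0.757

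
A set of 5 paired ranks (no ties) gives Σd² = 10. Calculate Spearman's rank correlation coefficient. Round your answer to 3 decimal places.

ρ = 1 − 6Σd² / [n(n²−1)] = 1 − 6×10 / (5×24)
  = 1 − 60/120 = 1 − 0.5000 ≈ 0.500

0.500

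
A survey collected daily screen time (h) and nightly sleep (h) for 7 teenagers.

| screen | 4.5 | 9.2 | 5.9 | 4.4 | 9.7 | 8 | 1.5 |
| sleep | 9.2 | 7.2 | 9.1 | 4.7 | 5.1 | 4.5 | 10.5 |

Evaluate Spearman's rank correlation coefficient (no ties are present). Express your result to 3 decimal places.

-0.464

Rank screen: 3, 6, 4, 2, 7, 5, 1
Rank sleep: 6, 4, 5, 2, 3, 1, 7
d = rank(screen) − rank(sleep): -3, 2, -1, 0, 4, 4, -6; Σd² = 82
ρ = 1 − 6Σd² / [n(n²−1)] = 1 − 6×82 / (7×48) = 1 − 492/336 ≈ -0.464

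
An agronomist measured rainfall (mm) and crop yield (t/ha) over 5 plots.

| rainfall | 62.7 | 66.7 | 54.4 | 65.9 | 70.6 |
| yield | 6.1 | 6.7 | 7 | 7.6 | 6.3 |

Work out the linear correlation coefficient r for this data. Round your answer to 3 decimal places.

-0.210

n = 5, Σx = 320.3, Σy = 33.7, Σx² = 20666.71, Σy² = 228.55, Σxy = 2155.78
nΣxy − ΣxΣy = 10778.9 − 10794.11 = -15.21
nΣx² − (Σx)² = 103333.55 − 102592.09 = 741.46; nΣy² − (Σy)² = 1142.75 − 1135.69 = 7.06
r = -15.21 / √(741.46 × 7.06) = -15.21 / 72.3513 ≈ -0.210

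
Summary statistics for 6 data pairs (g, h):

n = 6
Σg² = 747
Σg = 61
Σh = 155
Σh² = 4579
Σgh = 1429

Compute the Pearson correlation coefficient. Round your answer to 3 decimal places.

-0.544

r = (nΣgh − ΣgΣh) / √[(nΣg² − (Σg)²)(nΣh² − (Σh)²)]
Numerator: 6×1429 − 61×155 = -881
Denominator: √[(4482 − 3721)(27474 − 24025)] = √[761 × 3449] = 1620.0892
r = -881 / 1620.0892 ≈ -0.544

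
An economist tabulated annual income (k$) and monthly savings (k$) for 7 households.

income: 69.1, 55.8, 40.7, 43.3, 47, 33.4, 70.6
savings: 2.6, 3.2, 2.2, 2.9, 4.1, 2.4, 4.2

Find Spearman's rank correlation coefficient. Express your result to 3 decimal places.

Rank income: 6, 5, 2, 3, 4, 1, 7
Rank savings: 3, 5, 1, 4, 6, 2, 7
d = rank(income) − rank(savings): 3, 0, 1, -1, -2, -1, 0; Σd² = 16
ρ = 1 − 6Σd² / [n(n²−1)] = 1 − 6×16 / (7×48) = 1 − 96/336 ≈ 0.714

0.714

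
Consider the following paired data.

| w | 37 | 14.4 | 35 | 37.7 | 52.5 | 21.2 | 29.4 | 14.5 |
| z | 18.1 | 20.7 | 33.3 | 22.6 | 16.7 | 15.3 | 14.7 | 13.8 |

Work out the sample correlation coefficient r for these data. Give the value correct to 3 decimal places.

0.222

n = 8, Σw = 241.7, Σz = 155.2, Σw² = 8502.95, Σz² = 3295.26, Σwz = 4818.69
nΣwz − ΣwΣz = 38549.52 − 37511.84 = 1037.68
nΣw² − (Σw)² = 68023.6 − 58418.89 = 9604.71; nΣz² − (Σz)² = 26362.08 − 24087.04 = 2275.04
r = 1037.68 / √(9604.71 × 2275.04) = 1037.68 / 4674.5160 ≈ 0.222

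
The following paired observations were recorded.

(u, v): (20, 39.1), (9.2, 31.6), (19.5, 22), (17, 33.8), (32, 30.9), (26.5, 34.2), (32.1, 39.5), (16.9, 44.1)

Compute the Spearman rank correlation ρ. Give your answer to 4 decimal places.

0.0714

Rank u: 5, 1, 4, 3, 7, 6, 8, 2
Rank v: 6, 3, 1, 4, 2, 5, 7, 8
d = rank(u) − rank(v): -1, -2, 3, -1, 5, 1, 1, -6; Σd² = 78
ρ = 1 − 6Σd² / [n(n²−1)] = 1 − 6×78 / (8×63) = 1 − 468/504 ≈ 0.0714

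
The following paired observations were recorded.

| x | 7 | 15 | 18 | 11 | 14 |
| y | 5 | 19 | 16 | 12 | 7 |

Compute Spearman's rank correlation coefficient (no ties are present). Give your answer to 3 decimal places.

0.800

Rank x: 1, 4, 5, 2, 3
Rank y: 1, 5, 4, 3, 2
d = rank(x) − rank(y): 0, -1, 1, -1, 1; Σd² = 4
ρ = 1 − 6Σd² / [n(n²−1)] = 1 − 6×4 / (5×24) = 1 − 24/120 ≈ 0.800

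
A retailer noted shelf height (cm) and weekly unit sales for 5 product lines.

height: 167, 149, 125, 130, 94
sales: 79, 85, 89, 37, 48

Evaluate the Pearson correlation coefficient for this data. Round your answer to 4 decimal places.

0.5240

n = 5, Σx = 665, Σy = 338, Σx² = 91451, Σy² = 25060, Σxy = 46305
nΣxy − ΣxΣy = 231525 − 224770 = 6755
nΣx² − (Σx)² = 457255 − 442225 = 15030; nΣy² − (Σy)² = 125300 − 114244 = 11056
r = 6755 / √(15030 × 11056) = 6755 / 12890.7595 ≈ 0.5240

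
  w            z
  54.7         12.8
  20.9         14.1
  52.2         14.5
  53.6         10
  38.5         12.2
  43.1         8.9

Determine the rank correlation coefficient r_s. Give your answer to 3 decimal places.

Rank w: 6, 1, 4, 5, 2, 3
Rank z: 4, 5, 6, 2, 3, 1
d = rank(w) − rank(z): 2, -4, -2, 3, -1, 2; Σd² = 38
ρ = 1 − 6Σd² / [n(n²−1)] = 1 − 6×38 / (6×35) = 1 − 228/210 ≈ -0.086

-0.086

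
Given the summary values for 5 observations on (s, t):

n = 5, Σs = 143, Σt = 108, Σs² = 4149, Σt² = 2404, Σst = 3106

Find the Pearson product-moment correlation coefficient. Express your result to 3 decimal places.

r = (nΣst − ΣsΣt) / √[(nΣs² − (Σs)²)(nΣt² − (Σt)²)]
Numerator: 5×3106 − 143×108 = 86
Denominator: √[(20745 − 20449)(12020 − 11664)] = √[296 × 356] = 324.6167
r = 86 / 324.6167 ≈ 0.265

0.265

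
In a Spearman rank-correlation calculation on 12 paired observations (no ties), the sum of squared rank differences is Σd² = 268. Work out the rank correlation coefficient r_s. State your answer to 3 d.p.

0.063

ρ = 1 − 6Σd² / [n(n²−1)] = 1 − 6×268 / (12×143)
  = 1 − 1608/1716 = 1 − 0.9371 ≈ 0.063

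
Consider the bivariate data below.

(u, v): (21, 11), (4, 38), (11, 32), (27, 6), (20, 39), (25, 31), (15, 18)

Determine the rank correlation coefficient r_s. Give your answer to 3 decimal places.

-0.643

Rank u: 5, 1, 2, 7, 4, 6, 3
Rank v: 2, 6, 5, 1, 7, 4, 3
d = rank(u) − rank(v): 3, -5, -3, 6, -3, 2, 0; Σd² = 92
ρ = 1 − 6Σd² / [n(n²−1)] = 1 − 6×92 / (7×48) = 1 − 552/336 ≈ -0.643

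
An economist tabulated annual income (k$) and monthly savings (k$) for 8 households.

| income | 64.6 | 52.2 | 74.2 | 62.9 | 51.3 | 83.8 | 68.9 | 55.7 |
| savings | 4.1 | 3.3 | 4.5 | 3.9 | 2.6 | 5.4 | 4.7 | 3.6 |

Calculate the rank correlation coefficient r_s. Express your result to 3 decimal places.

Rank income: 5, 2, 7, 4, 1, 8, 6, 3
Rank savings: 5, 2, 6, 4, 1, 8, 7, 3
d = rank(income) − rank(savings): 0, 0, 1, 0, 0, 0, -1, 0; Σd² = 2
ρ = 1 − 6Σd² / [n(n²−1)] = 1 − 6×2 / (8×63) = 1 − 12/504 ≈ 0.976

0.976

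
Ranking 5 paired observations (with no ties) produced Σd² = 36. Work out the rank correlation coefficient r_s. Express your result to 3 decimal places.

-0.800

ρ = 1 − 6Σd² / [n(n²−1)] = 1 − 6×36 / (5×24)
  = 1 − 216/120 = 1 − 1.8000 ≈ -0.800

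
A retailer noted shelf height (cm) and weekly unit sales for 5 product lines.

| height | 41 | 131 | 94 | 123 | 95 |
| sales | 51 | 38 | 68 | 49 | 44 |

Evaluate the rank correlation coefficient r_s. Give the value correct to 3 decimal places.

-0.800

Rank height: 1, 5, 2, 4, 3
Rank sales: 4, 1, 5, 3, 2
d = rank(height) − rank(sales): -3, 4, -3, 1, 1; Σd² = 36
ρ = 1 − 6Σd² / [n(n²−1)] = 1 − 6×36 / (5×24) = 1 − 216/120 ≈ -0.800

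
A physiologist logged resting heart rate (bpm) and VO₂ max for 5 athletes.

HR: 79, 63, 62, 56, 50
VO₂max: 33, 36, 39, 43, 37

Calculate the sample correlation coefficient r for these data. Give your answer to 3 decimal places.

n = 5, Σx = 310, Σy = 188, Σx² = 19690, Σy² = 7124, Σxy = 11551
nΣxy − ΣxΣy = 57755 − 58280 = -525
nΣx² − (Σx)² = 98450 − 96100 = 2350; nΣy² − (Σy)² = 35620 − 35344 = 276
r = -525 / √(2350 × 276) = -525 / 805.3571 ≈ -0.652

-0.652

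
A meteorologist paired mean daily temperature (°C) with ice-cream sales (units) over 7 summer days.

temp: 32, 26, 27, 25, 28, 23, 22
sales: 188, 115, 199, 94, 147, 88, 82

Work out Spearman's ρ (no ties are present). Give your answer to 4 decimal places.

Rank temp: 7, 4, 5, 3, 6, 2, 1
Rank sales: 6, 4, 7, 3, 5, 2, 1
d = rank(temp) − rank(sales): 1, 0, -2, 0, 1, 0, 0; Σd² = 6
ρ = 1 − 6Σd² / [n(n²−1)] = 1 − 6×6 / (7×48) = 1 − 36/336 ≈ 0.8929

0.8929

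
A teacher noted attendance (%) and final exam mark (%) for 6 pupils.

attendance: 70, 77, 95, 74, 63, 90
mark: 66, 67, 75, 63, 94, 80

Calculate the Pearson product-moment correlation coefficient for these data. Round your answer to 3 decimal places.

n = 6, Σx = 469, Σy = 445, Σx² = 37399, Σy² = 33675, Σxy = 34688
nΣxy − ΣxΣy = 208128 − 208705 = -577
nΣx² − (Σx)² = 224394 − 219961 = 4433; nΣy² − (Σy)² = 202050 − 198025 = 4025
r = -577 / √(4433 × 4025) = -577 / 4224.0768 ≈ -0.137

-0.137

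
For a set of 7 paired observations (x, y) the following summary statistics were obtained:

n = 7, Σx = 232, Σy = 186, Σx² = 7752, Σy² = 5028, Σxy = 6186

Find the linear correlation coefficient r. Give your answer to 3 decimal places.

0.292

r = (nΣxy − ΣxΣy) / √[(nΣx² − (Σx)²)(nΣy² − (Σy)²)]
Numerator: 7×6186 − 232×186 = 150
Denominator: √[(54264 − 53824)(35196 − 34596)] = √[440 × 600] = 513.8093
r = 150 / 513.8093 ≈ 0.292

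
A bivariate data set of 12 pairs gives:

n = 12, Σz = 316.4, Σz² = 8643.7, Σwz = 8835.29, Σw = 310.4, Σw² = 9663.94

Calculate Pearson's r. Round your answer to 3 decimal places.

r = (nΣwz − ΣwΣz) / √[(nΣw² − (Σw)²)(nΣz² − (Σz)²)]
Numerator: 12×8835.29 − 310.4×316.4 = 7812.92
Denominator: √[(115967.28 − 96348.16)(103724.4 − 100108.96)] = √[19619.12 × 3615.44] = 8422.0990
r = 7812.92 / 8422.0990 ≈ 0.928

0.928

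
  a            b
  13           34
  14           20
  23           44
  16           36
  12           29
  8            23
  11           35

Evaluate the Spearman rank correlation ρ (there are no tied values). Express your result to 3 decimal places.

Rank a: 4, 5, 7, 6, 3, 1, 2
Rank b: 4, 1, 7, 6, 3, 2, 5
d = rank(a) − rank(b): 0, 4, 0, 0, 0, -1, -3; Σd² = 26
ρ = 1 − 6Σd² / [n(n²−1)] = 1 − 6×26 / (7×48) = 1 − 156/336 ≈ 0.536

0.536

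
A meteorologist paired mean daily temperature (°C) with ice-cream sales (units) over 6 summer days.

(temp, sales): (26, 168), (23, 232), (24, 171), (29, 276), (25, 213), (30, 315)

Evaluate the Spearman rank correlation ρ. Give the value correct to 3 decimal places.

0.486

Rank temp: 4, 1, 2, 5, 3, 6
Rank sales: 1, 4, 2, 5, 3, 6
d = rank(temp) − rank(sales): 3, -3, 0, 0, 0, 0; Σd² = 18
ρ = 1 − 6Σd² / [n(n²−1)] = 1 − 6×18 / (6×35) = 1 − 108/210 ≈ 0.486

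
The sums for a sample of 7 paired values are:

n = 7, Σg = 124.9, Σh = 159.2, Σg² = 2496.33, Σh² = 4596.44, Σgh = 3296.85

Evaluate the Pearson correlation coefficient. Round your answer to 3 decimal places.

r = (nΣgh − ΣgΣh) / √[(nΣg² − (Σg)²)(nΣh² − (Σh)²)]
Numerator: 7×3296.85 − 124.9×159.2 = 3193.87
Denominator: √[(17474.31 − 15600.01)(32175.08 − 25344.64)] = √[1874.3 × 6830.44] = 3578.0293
r = 3193.87 / 3578.0293 ≈ 0.893

0.893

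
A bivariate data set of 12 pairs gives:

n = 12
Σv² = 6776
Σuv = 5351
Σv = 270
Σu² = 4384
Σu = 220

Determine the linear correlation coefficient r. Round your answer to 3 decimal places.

0.809

r = (nΣuv − ΣuΣv) / √[(nΣu² − (Σu)²)(nΣv² − (Σv)²)]
Numerator: 12×5351 − 220×270 = 4812
Denominator: √[(52608 − 48400)(81312 − 72900)] = √[4208 × 8412] = 5949.5963
r = 4812 / 5949.5963 ≈ 0.809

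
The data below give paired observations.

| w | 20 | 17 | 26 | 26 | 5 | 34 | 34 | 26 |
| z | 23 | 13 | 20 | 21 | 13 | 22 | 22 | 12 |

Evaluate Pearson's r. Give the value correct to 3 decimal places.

0.601

n = 8, Σw = 188, Σz = 146, Σw² = 5054, Σz² = 2820, Σwz = 3620
nΣwz − ΣwΣz = 28960 − 27448 = 1512
nΣw² − (Σw)² = 40432 − 35344 = 5088; nΣz² − (Σz)² = 22560 − 21316 = 1244
r = 1512 / √(5088 × 1244) = 1512 / 2515.8442 ≈ 0.601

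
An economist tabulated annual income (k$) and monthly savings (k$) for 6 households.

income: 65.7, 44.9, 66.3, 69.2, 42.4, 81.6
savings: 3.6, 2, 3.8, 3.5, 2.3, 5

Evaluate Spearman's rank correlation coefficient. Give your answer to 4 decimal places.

0.7714

Rank income: 3, 2, 4, 5, 1, 6
Rank savings: 4, 1, 5, 3, 2, 6
d = rank(income) − rank(savings): -1, 1, -1, 2, -1, 0; Σd² = 8
ρ = 1 − 6Σd² / [n(n²−1)] = 1 − 6×8 / (6×35) = 1 − 48/210 ≈ 0.7714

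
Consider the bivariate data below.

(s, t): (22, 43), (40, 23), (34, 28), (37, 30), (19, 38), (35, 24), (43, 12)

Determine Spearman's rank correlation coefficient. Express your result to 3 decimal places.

Rank s: 2, 6, 3, 5, 1, 4, 7
Rank t: 7, 2, 4, 5, 6, 3, 1
d = rank(s) − rank(t): -5, 4, -1, 0, -5, 1, 6; Σd² = 104
ρ = 1 − 6Σd² / [n(n²−1)] = 1 − 6×104 / (7×48) = 1 − 624/336 ≈ -0.857

-0.857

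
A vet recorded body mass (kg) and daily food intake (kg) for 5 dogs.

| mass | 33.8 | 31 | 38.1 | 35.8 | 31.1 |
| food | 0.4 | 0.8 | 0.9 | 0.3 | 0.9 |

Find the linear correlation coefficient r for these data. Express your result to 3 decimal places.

n = 5, Σx = 169.8, Σy = 3.3, Σx² = 5803.9, Σy² = 2.51, Σxy = 111.34
nΣxy − ΣxΣy = 556.7 − 560.34 = -3.64
nΣx² − (Σx)² = 29019.5 − 28832.04 = 187.46; nΣy² − (Σy)² = 12.55 − 10.89 = 1.66
r = -3.64 / √(187.46 × 1.66) = -3.64 / 17.6404 ≈ -0.206

-0.206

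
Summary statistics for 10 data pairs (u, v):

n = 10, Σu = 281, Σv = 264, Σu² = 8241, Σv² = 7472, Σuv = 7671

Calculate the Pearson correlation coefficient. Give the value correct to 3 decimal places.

r = (nΣuv − ΣuΣv) / √[(nΣu² − (Σu)²)(nΣv² − (Σv)²)]
Numerator: 10×7671 − 281×264 = 2526
Denominator: √[(82410 − 78961)(74720 − 69696)] = √[3449 × 5024] = 4162.6645
r = 2526 / 4162.6645 ≈ 0.607

0.607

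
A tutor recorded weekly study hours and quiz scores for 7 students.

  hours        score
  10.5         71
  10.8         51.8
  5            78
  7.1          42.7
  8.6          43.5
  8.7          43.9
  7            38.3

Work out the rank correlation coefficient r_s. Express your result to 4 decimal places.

0.2143

Rank hours: 6, 7, 1, 3, 4, 5, 2
Rank score: 6, 5, 7, 2, 3, 4, 1
d = rank(hours) − rank(score): 0, 2, -6, 1, 1, 1, 1; Σd² = 44
ρ = 1 − 6Σd² / [n(n²−1)] = 1 − 6×44 / (7×48) = 1 − 264/336 ≈ 0.2143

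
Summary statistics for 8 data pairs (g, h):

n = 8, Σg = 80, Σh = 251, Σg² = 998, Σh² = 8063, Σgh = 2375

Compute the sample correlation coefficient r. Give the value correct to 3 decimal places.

-0.700

r = (nΣgh − ΣgΣh) / √[(nΣg² − (Σg)²)(nΣh² − (Σh)²)]
Numerator: 8×2375 − 80×251 = -1080
Denominator: √[(7984 − 6400)(64504 − 63001)] = √[1584 × 1503] = 1542.9686
r = -1080 / 1542.9686 ≈ -0.700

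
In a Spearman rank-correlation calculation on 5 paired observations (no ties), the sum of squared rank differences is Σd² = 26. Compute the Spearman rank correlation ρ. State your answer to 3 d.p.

ρ = 1 − 6Σd² / [n(n²−1)] = 1 − 6×26 / (5×24)
  = 1 − 156/120 = 1 − 1.3000 ≈ -0.300

-0.300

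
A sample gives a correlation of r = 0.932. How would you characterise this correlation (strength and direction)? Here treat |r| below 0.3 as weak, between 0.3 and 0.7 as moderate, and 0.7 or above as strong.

r = 0.932 > 0 so the relationship is positive.
|r| = 0.932, which falls in the strong range.

strong positive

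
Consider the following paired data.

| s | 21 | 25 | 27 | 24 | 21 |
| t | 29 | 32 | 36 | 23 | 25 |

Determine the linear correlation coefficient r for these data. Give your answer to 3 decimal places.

0.658

n = 5, Σs = 118, Σt = 145, Σs² = 2812, Σt² = 4315, Σst = 3458
nΣst − ΣsΣt = 17290 − 17110 = 180
nΣs² − (Σs)² = 14060 − 13924 = 136; nΣt² − (Σt)² = 21575 − 21025 = 550
r = 180 / √(136 × 550) = 180 / 273.4959 ≈ 0.658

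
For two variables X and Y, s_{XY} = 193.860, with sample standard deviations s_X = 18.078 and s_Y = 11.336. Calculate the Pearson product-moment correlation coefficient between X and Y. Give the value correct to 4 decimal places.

r = Cov(X,Y) / (s_X · s_Y) = 193.860 / (18.078 × 11.336)
  = 193.860 / 204.9322 ≈ 0.9460

0.9460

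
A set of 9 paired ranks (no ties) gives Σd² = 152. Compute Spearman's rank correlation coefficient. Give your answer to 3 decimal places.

ρ = 1 − 6Σd² / [n(n²−1)] = 1 − 6×152 / (9×80)
  = 1 − 912/720 = 1 − 1.2667 ≈ -0.267

-0.267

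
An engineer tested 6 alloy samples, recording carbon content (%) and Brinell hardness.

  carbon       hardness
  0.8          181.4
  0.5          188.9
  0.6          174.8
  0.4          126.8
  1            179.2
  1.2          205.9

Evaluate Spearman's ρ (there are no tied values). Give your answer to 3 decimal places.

Rank carbon: 4, 2, 3, 1, 5, 6
Rank hardness: 4, 5, 2, 1, 3, 6
d = rank(carbon) − rank(hardness): 0, -3, 1, 0, 2, 0; Σd² = 14
ρ = 1 − 6Σd² / [n(n²−1)] = 1 − 6×14 / (6×35) = 1 − 84/210 ≈ 0.600

0.600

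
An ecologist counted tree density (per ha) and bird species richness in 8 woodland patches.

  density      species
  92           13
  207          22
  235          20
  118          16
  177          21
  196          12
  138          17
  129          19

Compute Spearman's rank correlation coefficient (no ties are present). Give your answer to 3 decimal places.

0.524

Rank density: 1, 7, 8, 2, 5, 6, 4, 3
Rank species: 2, 8, 6, 3, 7, 1, 4, 5
d = rank(density) − rank(species): -1, -1, 2, -1, -2, 5, 0, -2; Σd² = 40
ρ = 1 − 6Σd² / [n(n²−1)] = 1 − 6×40 / (8×63) = 1 − 240/504 ≈ 0.524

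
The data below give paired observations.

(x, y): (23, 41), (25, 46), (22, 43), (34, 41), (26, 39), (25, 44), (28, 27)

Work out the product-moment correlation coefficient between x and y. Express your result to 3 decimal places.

n = 7, Σx = 183, Σy = 281, Σx² = 4879, Σy² = 11513, Σxy = 7303
nΣxy − ΣxΣy = 51121 − 51423 = -302
nΣx² − (Σx)² = 34153 − 33489 = 664; nΣy² − (Σy)² = 80591 − 78961 = 1630
r = -302 / √(664 × 1630) = -302 / 1040.3461 ≈ -0.290

-0.290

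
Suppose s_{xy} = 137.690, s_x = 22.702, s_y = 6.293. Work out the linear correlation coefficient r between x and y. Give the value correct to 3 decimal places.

r = Cov(x,y) / (s_x · s_y) = 137.690 / (22.702 × 6.293)
  = 137.690 / 142.8637 ≈ 0.964

0.964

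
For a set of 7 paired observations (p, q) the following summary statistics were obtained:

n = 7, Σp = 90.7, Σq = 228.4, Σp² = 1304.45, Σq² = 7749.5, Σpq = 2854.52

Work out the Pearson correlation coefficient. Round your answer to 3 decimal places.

r = (nΣpq − ΣpΣq) / √[(nΣp² − (Σp)²)(nΣq² − (Σq)²)]
Numerator: 7×2854.52 − 90.7×228.4 = -734.24
Denominator: √[(9131.15 − 8226.49)(54246.5 − 52166.56)] = √[904.66 × 2079.94] = 1371.7283
r = -734.24 / 1371.7283 ≈ -0.535

-0.535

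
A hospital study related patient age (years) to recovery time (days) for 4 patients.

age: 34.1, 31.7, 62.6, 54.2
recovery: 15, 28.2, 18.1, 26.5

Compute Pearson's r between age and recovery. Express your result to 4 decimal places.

n = 4, Σx = 182.6, Σy = 87.8, Σx² = 9024.1, Σy² = 2050.1, Σxy = 3974.8
nΣxy − ΣxΣy = 15899.2 − 16032.28 = -133.08
nΣx² − (Σx)² = 36096.4 − 33342.76 = 2753.64; nΣy² − (Σy)² = 8200.4 − 7708.84 = 491.56
r = -133.08 / √(2753.64 × 491.56) = -133.08 / 1163.4343 ≈ -0.1144

-0.1144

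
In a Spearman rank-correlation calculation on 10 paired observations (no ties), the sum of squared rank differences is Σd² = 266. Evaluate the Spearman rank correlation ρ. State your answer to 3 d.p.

-0.612

ρ = 1 − 6Σd² / [n(n²−1)] = 1 − 6×266 / (10×99)
  = 1 − 1596/990 = 1 − 1.6121 ≈ -0.612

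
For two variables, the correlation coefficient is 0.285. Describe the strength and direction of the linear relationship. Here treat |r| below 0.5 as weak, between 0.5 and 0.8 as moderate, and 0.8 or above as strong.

r = 0.285 > 0 so the relationship is positive.
|r| = 0.285, which falls in the weak range.

weak positive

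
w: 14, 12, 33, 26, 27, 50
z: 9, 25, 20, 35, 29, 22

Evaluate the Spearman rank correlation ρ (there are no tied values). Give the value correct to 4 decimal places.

-0.0857

Rank w: 2, 1, 5, 3, 4, 6
Rank z: 1, 4, 2, 6, 5, 3
d = rank(w) − rank(z): 1, -3, 3, -3, -1, 3; Σd² = 38
ρ = 1 − 6Σd² / [n(n²−1)] = 1 − 6×38 / (6×35) = 1 − 228/210 ≈ -0.0857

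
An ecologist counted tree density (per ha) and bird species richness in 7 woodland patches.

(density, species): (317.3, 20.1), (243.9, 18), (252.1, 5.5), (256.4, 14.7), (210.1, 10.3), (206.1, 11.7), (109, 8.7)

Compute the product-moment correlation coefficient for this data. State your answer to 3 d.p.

n = 7, Σx = 1594.9, Σy = 89, Σx² = 387962.09, Σy² = 1293.02, Σxy = 21447.26
nΣxy − ΣxΣy = 150130.82 − 141946.1 = 8184.72
nΣx² − (Σx)² = 2715734.63 − 2543706.01 = 172028.62; nΣy² − (Σy)² = 9051.14 − 7921 = 1130.14
r = 8184.72 / √(172028.62 × 1130.14) = 8184.72 / 13943.3290 ≈ 0.587

0.587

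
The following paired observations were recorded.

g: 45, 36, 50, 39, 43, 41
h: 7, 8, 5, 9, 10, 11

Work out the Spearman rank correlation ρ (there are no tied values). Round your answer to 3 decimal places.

-0.486

Rank g: 5, 1, 6, 2, 4, 3
Rank h: 2, 3, 1, 4, 5, 6
d = rank(g) − rank(h): 3, -2, 5, -2, -1, -3; Σd² = 52
ρ = 1 − 6Σd² / [n(n²−1)] = 1 − 6×52 / (6×35) = 1 − 312/210 ≈ -0.486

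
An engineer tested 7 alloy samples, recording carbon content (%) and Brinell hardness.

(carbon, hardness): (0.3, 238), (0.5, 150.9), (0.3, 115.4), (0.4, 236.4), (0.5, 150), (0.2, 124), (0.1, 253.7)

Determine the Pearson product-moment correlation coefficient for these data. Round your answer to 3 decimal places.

n = 7, Σx = 2.3, Σy = 1268.4, Σx² = 0.89, Σy² = 250856.62, Σxy = 401.2
nΣxy − ΣxΣy = 2808.4 − 2917.32 = -108.92
nΣx² − (Σx)² = 6.23 − 5.29 = 0.94; nΣy² − (Σy)² = 1755996.34 − 1608838.56 = 147157.78
r = -108.92 / √(0.94 × 147157.78) = -108.92 / 371.9251 ≈ -0.293

-0.293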